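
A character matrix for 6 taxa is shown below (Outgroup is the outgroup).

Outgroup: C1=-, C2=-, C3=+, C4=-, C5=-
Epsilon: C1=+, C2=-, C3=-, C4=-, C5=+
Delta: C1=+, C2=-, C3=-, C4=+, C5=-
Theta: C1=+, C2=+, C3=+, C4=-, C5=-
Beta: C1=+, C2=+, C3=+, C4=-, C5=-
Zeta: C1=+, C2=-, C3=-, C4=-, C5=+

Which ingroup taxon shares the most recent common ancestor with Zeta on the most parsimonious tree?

Character polarity is set by the outgroup: the derived state is whichever differs from the outgroup's state, so for C3 the derived state is '-', and for the remaining characters it is '+'.
C1 (derived state '+') is shared by all ingroup taxa — unites the whole ingroup.
Only Beta and Theta show the derived state '+' for C2, supporting them as a clade.
Only Delta, Epsilon, and Zeta show the derived state '-' for C3, supporting them as a clade.
C4: derived state '+' in Delta only — an autapomorphy, so it tells us nothing about relationships among taxa.
C5: derived state '+' in Epsilon and Zeta only — synapomorphy for {Epsilon, Zeta}.
Most parsimonious ingroup topology: (((Epsilon,Zeta),Delta),(Theta,Beta)).
Zeta and Epsilon form a cherry on this tree, so they are sister taxa.

Epsilon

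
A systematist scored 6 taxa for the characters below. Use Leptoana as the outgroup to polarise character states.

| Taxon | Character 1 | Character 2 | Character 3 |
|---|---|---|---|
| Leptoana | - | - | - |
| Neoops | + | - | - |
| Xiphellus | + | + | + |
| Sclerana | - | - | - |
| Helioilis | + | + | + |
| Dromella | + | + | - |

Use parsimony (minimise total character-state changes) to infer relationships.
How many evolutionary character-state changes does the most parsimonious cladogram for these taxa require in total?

3

The outgroup has state '-' for every character, so '+' is the derived state throughout.
Only Dromella, Helioilis, Neoops, and Xiphellus show the derived state '+' for Character 1, supporting them as a clade.
Only Dromella, Helioilis, and Xiphellus show the derived state '+' for Character 2, supporting them as a clade.
Character 3 (derived state '+') is shared by Helioilis and Xiphellus — a synapomorphy uniting that clade.
Most parsimonious ingroup topology: ((Neoops,((Xiphellus,Helioilis),Dromella)),Sclerana).
Changes per character on this tree: Character 1: 1; Character 2: 1; Character 3: 1.
Total = 3.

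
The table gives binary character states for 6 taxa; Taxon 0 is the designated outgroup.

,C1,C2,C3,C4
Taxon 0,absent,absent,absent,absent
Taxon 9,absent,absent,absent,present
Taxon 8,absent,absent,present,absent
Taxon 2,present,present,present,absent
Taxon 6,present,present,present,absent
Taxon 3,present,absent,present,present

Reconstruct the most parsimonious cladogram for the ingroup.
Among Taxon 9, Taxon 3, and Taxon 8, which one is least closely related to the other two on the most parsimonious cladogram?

The outgroup has state 'absent' for every character, so 'present' is the derived state throughout.
C1 (derived state 'present') is shared by Taxon 2, Taxon 3, and Taxon 6 — a synapomorphy uniting that clade.
C2 (derived state 'present') is shared by Taxon 2 and Taxon 6 — a synapomorphy uniting that clade.
C3: derived state 'present' in Taxon 2, Taxon 3, Taxon 6, and Taxon 8 only — synapomorphy for {Taxon 2, Taxon 3, Taxon 6, Taxon 8}.
C4 (state 'present') occurs in Taxon 3 and Taxon 9 but conflicts with the nesting implied by the other characters — most parsimoniously interpreted as homoplasy.
Most parsimonious ingroup topology: (Taxon 9,(Taxon 8,((Taxon 2,Taxon 6),Taxon 3))).
Taxon 8 and Taxon 3 share a more recent common ancestor with each other than either does with Taxon 9, so Taxon 9 is the least closely related of the three.

Taxon 9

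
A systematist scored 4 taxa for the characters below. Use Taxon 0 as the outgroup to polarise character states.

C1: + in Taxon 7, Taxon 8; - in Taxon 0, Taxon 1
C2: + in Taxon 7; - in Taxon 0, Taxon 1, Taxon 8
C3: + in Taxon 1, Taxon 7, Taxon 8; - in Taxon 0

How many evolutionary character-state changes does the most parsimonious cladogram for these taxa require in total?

The outgroup has state '-' for every character, so '+' is the derived state throughout.
C1 (derived state '+') is shared by Taxon 7 and Taxon 8 — a synapomorphy uniting that clade.
C2: derived state '+' in Taxon 7 only — an autapomorphy, so it tells us nothing about relationships among taxa.
C3 (derived state '+') is shared by all ingroup taxa — unites the whole ingroup.
Most parsimonious ingroup topology: (Taxon 1,(Taxon 7,Taxon 8)).
Changes per character on this tree: C1: 1; C2: 1; C3: 1.
Total = 3.

3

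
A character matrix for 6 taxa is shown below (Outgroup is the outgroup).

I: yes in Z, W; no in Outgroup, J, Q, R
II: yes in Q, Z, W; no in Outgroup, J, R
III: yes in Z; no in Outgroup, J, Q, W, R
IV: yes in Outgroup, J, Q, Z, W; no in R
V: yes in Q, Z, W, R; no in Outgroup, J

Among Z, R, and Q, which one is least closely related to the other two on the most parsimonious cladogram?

R

Character polarity is set by the outgroup: the derived state is whichever differs from the outgroup's state, so for IV the derived state is 'no', and for the remaining characters it is 'yes'.
I: derived state 'yes' in W and Z only — synapomorphy for {W, Z}.
Only Q, W, and Z show the derived state 'yes' for II, supporting them as a clade.
III (derived state 'yes') is unique to Z (autapomorphy; uninformative for grouping).
IV (derived state 'no') is unique to R (autapomorphy; uninformative for grouping).
V: derived state 'yes' in Q, R, W, and Z only — synapomorphy for {Q, R, W, Z}.
Most parsimonious ingroup topology: (J,((Q,(Z,W)),R)).
Z and Q share a more recent common ancestor with each other than either does with R, so R is the least closely related of the three.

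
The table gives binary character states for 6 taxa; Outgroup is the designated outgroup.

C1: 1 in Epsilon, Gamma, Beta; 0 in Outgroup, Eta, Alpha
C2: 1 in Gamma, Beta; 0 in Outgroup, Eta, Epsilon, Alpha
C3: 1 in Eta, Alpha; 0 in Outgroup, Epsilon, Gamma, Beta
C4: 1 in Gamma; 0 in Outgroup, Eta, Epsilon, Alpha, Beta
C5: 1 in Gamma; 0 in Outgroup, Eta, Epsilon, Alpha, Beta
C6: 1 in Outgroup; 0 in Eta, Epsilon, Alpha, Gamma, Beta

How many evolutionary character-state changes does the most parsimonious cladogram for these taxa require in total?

Character polarity is set by the outgroup: the derived state is whichever differs from the outgroup's state, so for C6 the derived state is '0', and for the remaining characters it is '1'.
Only Beta, Epsilon, and Gamma show the derived state '1' for C1, supporting them as a clade.
Only Beta and Gamma show the derived state '1' for C2, supporting them as a clade.
Only Alpha and Eta show the derived state '1' for C3, supporting them as a clade.
C4: derived state '1' in Gamma only — an autapomorphy, so it tells us nothing about relationships among taxa.
C5 (derived state '1') is unique to Gamma (autapomorphy; uninformative for grouping).
C6 (derived state '0') is shared by all ingroup taxa — unites the whole ingroup.
Most parsimonious ingroup topology: ((Eta,Alpha),(Epsilon,(Gamma,Beta))).
Changes per character on this tree: C1: 1; C2: 1; C3: 1; C4: 1; C5: 1; C6: 1.
Total = 6.

6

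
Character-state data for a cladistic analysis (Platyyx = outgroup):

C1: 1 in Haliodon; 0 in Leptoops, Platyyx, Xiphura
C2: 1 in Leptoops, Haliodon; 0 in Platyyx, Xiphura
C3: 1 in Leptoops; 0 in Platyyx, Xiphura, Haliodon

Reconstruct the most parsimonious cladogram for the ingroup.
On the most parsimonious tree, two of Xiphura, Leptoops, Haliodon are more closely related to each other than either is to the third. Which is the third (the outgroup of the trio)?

Xiphura

The outgroup has state '0' for every character, so '1' is the derived state throughout.
C1 (derived state '1') is unique to Haliodon (autapomorphy; uninformative for grouping).
C2: derived state '1' in Haliodon and Leptoops only — synapomorphy for {Haliodon, Leptoops}.
C3 (derived state '1') is unique to Leptoops (autapomorphy; uninformative for grouping).
Most parsimonious ingroup topology: (Xiphura,(Leptoops,Haliodon)).
Leptoops and Haliodon share a more recent common ancestor with each other than either does with Xiphura, so Xiphura is the least closely related of the three.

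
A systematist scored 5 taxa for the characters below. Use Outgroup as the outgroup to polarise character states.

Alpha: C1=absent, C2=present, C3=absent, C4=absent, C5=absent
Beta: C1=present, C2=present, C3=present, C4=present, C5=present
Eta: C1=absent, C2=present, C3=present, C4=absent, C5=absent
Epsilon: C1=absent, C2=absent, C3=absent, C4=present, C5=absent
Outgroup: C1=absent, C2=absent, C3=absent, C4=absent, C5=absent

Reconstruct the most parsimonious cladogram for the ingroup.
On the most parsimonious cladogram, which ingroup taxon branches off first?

Epsilon

The outgroup has state 'absent' for every character, so 'present' is the derived state throughout.
C1: derived state 'present' in Beta only — an autapomorphy, so it tells us nothing about relationships among taxa.
C2 (derived state 'present') is shared by Alpha, Beta, and Eta — a synapomorphy uniting that clade.
C3: derived state 'present' in Beta and Eta only — synapomorphy for {Beta, Eta}.
C4 groups Beta and Epsilon, which is incompatible with the clades supported by the remaining characters; treating it as convergent (homoplasy) costs fewer steps than any alternative tree.
C5: derived state 'present' in Beta only — an autapomorphy, so it tells us nothing about relationships among taxa.
Most parsimonious ingroup topology: (((Eta,Beta),Alpha),Epsilon).
Epsilon is sister to the clade containing all other ingroup taxa, so it is the earliest-diverging (most basal) ingroup lineage.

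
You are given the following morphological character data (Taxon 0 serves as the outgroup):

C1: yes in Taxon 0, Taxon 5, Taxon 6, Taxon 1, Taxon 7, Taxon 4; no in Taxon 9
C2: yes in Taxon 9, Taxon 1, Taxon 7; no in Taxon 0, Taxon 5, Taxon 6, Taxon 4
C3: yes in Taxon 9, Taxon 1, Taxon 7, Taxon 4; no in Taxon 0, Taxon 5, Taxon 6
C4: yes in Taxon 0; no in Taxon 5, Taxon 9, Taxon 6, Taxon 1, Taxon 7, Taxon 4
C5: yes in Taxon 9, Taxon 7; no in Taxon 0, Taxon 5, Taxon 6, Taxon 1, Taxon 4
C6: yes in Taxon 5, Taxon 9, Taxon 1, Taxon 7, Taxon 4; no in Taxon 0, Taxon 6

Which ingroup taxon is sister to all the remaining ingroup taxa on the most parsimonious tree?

Character polarity is set by the outgroup: the derived state is whichever differs from the outgroup's state, so for C1, C4 the derived state is 'no', and for the remaining characters it is 'yes'.
C1: derived state 'no' in Taxon 9 only — an autapomorphy, so it tells us nothing about relationships among taxa.
C2 (derived state 'yes') is shared by Taxon 1, Taxon 7, and Taxon 9 — a synapomorphy uniting that clade.
Only Taxon 1, Taxon 4, Taxon 7, and Taxon 9 show the derived state 'yes' for C3, supporting them as a clade.
C4 (derived state 'no') is shared by all ingroup taxa — unites the whole ingroup.
C5: derived state 'yes' in Taxon 7 and Taxon 9 only — synapomorphy for {Taxon 7, Taxon 9}.
Only Taxon 1, Taxon 4, Taxon 5, Taxon 7, and Taxon 9 show the derived state 'yes' for C6, supporting them as a clade.
Most parsimonious ingroup topology: ((Taxon 5,(((Taxon 9,Taxon 7),Taxon 1),Taxon 4)),Taxon 6).
Taxon 6 is sister to the clade containing all other ingroup taxa, so it is the earliest-diverging (most basal) ingroup lineage.

Taxon 6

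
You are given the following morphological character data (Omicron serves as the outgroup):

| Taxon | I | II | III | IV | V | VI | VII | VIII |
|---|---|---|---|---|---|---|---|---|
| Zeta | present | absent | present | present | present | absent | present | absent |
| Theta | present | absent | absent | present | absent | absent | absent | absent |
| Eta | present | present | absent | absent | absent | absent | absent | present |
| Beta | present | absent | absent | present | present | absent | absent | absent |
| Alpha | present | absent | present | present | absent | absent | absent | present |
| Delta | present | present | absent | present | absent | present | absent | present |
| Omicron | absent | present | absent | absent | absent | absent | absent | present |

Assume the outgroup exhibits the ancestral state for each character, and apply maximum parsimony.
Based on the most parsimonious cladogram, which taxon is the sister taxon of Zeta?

Beta

Character polarity is set by the outgroup: the derived state is whichever differs from the outgroup's state, so for II, VIII the derived state is 'absent', and for the remaining characters it is 'present'.
All ingroup taxa share the derived state 'present' for I; it defines the ingroup but does not resolve relationships within it.
II: derived state 'absent' in Alpha, Beta, Theta, and Zeta only — synapomorphy for {Alpha, Beta, Theta, Zeta}.
III groups Alpha and Zeta, which is incompatible with the clades supported by the remaining characters; treating it as convergent (homoplasy) costs fewer steps than any alternative tree.
IV (derived state 'present') is shared by Alpha, Beta, Delta, Theta, and Zeta — a synapomorphy uniting that clade.
V: derived state 'present' in Beta and Zeta only — synapomorphy for {Beta, Zeta}.
VI (derived state 'present') is unique to Delta (autapomorphy; uninformative for grouping).
VII: derived state 'present' in Zeta only — an autapomorphy, so it tells us nothing about relationships among taxa.
VIII: derived state 'absent' in Beta, Theta, and Zeta only — synapomorphy for {Beta, Theta, Zeta}.
Most parsimonious ingroup topology: ((Delta,((Theta,(Zeta,Beta)),Alpha)),Eta).
Zeta and Beta form a cherry on this tree, so they are sister taxa.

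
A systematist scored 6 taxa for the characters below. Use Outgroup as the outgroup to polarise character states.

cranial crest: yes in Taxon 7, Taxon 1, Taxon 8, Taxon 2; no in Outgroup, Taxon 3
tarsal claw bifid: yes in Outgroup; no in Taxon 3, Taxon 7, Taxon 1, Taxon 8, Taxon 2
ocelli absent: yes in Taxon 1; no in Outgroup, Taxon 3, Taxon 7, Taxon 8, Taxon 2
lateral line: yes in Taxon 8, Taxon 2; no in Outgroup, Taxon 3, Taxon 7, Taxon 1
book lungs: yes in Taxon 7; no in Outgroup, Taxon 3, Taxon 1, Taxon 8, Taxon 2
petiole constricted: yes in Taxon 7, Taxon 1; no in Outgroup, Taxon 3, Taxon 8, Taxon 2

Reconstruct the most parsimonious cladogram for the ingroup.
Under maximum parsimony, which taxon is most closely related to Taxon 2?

Taxon 8

Character polarity is set by the outgroup: the derived state is whichever differs from the outgroup's state, so for tarsal claw bifid the derived state is 'no', and for the remaining characters it is 'yes'.
Only Taxon 1, Taxon 2, Taxon 7, and Taxon 8 show the derived state 'yes' for cranial crest, supporting them as a clade.
All ingroup taxa share the derived state 'no' for tarsal claw bifid; it defines the ingroup but does not resolve relationships within it.
ocelli absent: derived state 'yes' in Taxon 1 only — an autapomorphy, so it tells us nothing about relationships among taxa.
lateral line: derived state 'yes' in Taxon 2 and Taxon 8 only — synapomorphy for {Taxon 2, Taxon 8}.
book lungs: derived state 'yes' in Taxon 7 only — an autapomorphy, so it tells us nothing about relationships among taxa.
Only Taxon 1 and Taxon 7 show the derived state 'yes' for petiole constricted, supporting them as a clade.
Most parsimonious ingroup topology: (Taxon 3,((Taxon 7,Taxon 1),(Taxon 8,Taxon 2))).
Taxon 2 and Taxon 8 form a cherry on this tree, so they are sister taxa.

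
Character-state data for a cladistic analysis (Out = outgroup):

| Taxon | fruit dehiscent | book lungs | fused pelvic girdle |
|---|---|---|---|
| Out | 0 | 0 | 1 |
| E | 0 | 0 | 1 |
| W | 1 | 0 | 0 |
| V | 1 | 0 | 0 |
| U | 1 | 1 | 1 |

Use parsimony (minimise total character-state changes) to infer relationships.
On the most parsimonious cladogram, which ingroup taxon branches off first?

E

Character polarity is set by the outgroup: the derived state is whichever differs from the outgroup's state, so for fused pelvic girdle the derived state is '0', and for the remaining characters it is '1'.
fruit dehiscent: derived state '1' in U, V, and W only — synapomorphy for {U, V, W}.
book lungs: derived state '1' in U only — an autapomorphy, so it tells us nothing about relationships among taxa.
fused pelvic girdle: derived state '0' in V and W only — synapomorphy for {V, W}.
Most parsimonious ingroup topology: (E,((W,V),U)).
E is sister to the clade containing all other ingroup taxa, so it is the earliest-diverging (most basal) ingroup lineage.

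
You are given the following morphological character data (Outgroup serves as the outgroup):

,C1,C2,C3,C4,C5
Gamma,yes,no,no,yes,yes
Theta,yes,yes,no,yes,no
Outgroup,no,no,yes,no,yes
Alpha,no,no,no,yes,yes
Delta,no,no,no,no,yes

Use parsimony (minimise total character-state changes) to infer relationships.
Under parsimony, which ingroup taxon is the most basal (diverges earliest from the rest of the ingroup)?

Delta

Character polarity is set by the outgroup: the derived state is whichever differs from the outgroup's state, so for C3, C5 the derived state is 'no', and for the remaining characters it is 'yes'.
Only Gamma and Theta show the derived state 'yes' for C1, supporting them as a clade.
C2: derived state 'yes' in Theta only — an autapomorphy, so it tells us nothing about relationships among taxa.
C3 (derived state 'no') is shared by all ingroup taxa — unites the whole ingroup.
C4: derived state 'yes' in Alpha, Gamma, and Theta only — synapomorphy for {Alpha, Gamma, Theta}.
C5 (derived state 'no') is unique to Theta (autapomorphy; uninformative for grouping).
Most parsimonious ingroup topology: (Delta,(Alpha,(Theta,Gamma))).
Delta is sister to the clade containing all other ingroup taxa, so it is the earliest-diverging (most basal) ingroup lineage.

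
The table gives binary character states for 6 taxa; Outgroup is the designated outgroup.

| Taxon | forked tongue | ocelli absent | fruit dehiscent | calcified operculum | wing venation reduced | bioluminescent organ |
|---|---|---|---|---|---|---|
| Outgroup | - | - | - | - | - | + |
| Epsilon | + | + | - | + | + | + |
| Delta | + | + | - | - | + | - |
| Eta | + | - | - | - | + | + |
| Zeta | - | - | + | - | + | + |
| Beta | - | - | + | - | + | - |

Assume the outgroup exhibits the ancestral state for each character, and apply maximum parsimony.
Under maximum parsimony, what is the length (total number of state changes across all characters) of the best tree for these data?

7

Character polarity is set by the outgroup: the derived state is whichever differs from the outgroup's state, so for bioluminescent organ the derived state is '-', and for the remaining characters it is '+'.
forked tongue: derived state '+' in Delta, Epsilon, and Eta only — synapomorphy for {Delta, Epsilon, Eta}.
ocelli absent (derived state '+') is shared by Delta and Epsilon — a synapomorphy uniting that clade.
fruit dehiscent: derived state '+' in Beta and Zeta only — synapomorphy for {Beta, Zeta}.
calcified operculum: derived state '+' in Epsilon only — an autapomorphy, so it tells us nothing about relationships among taxa.
All ingroup taxa share the derived state '+' for wing venation reduced; it defines the ingroup but does not resolve relationships within it.
bioluminescent organ groups Beta and Delta, which is incompatible with the clades supported by the remaining characters; treating it as convergent (homoplasy) costs fewer steps than any alternative tree.
Most parsimonious ingroup topology: (((Epsilon,Delta),Eta),(Zeta,Beta)).
Changes per character on this tree: forked tongue: 1; ocelli absent: 1; fruit dehiscent: 1; calcified operculum: 1; wing venation reduced: 1; bioluminescent organ: 2.
Total = 7.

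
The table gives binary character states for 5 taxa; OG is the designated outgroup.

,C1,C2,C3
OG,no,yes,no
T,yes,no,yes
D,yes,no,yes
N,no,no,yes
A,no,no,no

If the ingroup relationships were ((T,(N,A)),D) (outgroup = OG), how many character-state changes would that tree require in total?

Map each character onto ((T,(N,A)),D) (rooted by OG) and count the minimum state changes it requires (Fitch parsimony):
C1: 2; C2: 1; C3: 2.
Total tree length = 5.

5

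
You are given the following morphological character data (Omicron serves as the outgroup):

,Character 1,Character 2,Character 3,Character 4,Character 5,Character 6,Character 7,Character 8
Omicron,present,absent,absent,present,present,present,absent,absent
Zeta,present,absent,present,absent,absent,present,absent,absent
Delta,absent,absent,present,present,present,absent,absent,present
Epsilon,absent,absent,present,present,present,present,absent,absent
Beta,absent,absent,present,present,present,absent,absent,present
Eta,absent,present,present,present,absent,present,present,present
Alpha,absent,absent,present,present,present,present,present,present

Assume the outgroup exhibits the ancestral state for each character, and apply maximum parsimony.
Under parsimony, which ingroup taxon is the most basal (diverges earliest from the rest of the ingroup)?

Character polarity is set by the outgroup: the derived state is whichever differs from the outgroup's state, so for Character 1, Character 4, Character 5, Character 6 the derived state is 'absent', and for the remaining characters it is 'present'.
Character 1 (derived state 'absent') is shared by Alpha, Beta, Delta, Epsilon, and Eta — a synapomorphy uniting that clade.
Character 2 (derived state 'present') is unique to Eta (autapomorphy; uninformative for grouping).
Character 3 (derived state 'present') is shared by all ingroup taxa — unites the whole ingroup.
Character 4 (derived state 'absent') is unique to Zeta (autapomorphy; uninformative for grouping).
Character 5 groups Eta and Zeta, which is incompatible with the clades supported by the remaining characters; treating it as convergent (homoplasy) costs fewer steps than any alternative tree.
Character 6 (derived state 'absent') is shared by Beta and Delta — a synapomorphy uniting that clade.
Character 7: derived state 'present' in Alpha and Eta only — synapomorphy for {Alpha, Eta}.
Character 8: derived state 'present' in Alpha, Beta, Delta, and Eta only — synapomorphy for {Alpha, Beta, Delta, Eta}.
Most parsimonious ingroup topology: (Zeta,(((Delta,Beta),(Eta,Alpha)),Epsilon)).
Zeta is sister to the clade containing all other ingroup taxa, so it is the earliest-diverging (most basal) ingroup lineage.

Zeta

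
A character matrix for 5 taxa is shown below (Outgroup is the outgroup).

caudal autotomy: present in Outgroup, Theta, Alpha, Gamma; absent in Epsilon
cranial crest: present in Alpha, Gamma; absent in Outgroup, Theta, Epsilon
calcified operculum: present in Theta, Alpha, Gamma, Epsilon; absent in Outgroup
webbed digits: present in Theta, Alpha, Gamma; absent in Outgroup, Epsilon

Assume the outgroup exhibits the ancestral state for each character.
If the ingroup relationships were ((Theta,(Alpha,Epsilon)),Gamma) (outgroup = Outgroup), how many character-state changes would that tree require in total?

6

Map each character onto ((Theta,(Alpha,Epsilon)),Gamma) (rooted by Outgroup) and count the minimum state changes it requires (Fitch parsimony):
caudal autotomy: 1; cranial crest: 2; calcified operculum: 1; webbed digits: 2.
Total tree length = 6.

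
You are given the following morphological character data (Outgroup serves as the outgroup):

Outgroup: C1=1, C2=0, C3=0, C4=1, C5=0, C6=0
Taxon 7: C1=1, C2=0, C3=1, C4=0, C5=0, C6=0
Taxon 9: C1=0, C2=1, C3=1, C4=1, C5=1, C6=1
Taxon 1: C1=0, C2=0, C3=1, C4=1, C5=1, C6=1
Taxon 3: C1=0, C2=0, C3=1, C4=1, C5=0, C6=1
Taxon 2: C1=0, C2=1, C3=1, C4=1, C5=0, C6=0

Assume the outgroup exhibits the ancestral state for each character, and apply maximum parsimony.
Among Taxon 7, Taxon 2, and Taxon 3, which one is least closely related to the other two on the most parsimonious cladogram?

Taxon 7

Character polarity is set by the outgroup: the derived state is whichever differs from the outgroup's state, so for C1, C4 the derived state is '0', and for the remaining characters it is '1'.
C1: derived state '0' in Taxon 1, Taxon 2, Taxon 3, and Taxon 9 only — synapomorphy for {Taxon 1, Taxon 2, Taxon 3, Taxon 9}.
C2 (state '1') occurs in Taxon 2 and Taxon 9 but conflicts with the nesting implied by the other characters — most parsimoniously interpreted as homoplasy.
C3 (derived state '1') is shared by all ingroup taxa — unites the whole ingroup.
C4 (derived state '0') is unique to Taxon 7 (autapomorphy; uninformative for grouping).
C5 (derived state '1') is shared by Taxon 1 and Taxon 9 — a synapomorphy uniting that clade.
C6: derived state '1' in Taxon 1, Taxon 3, and Taxon 9 only — synapomorphy for {Taxon 1, Taxon 3, Taxon 9}.
Most parsimonious ingroup topology: (Taxon 7,(((Taxon 9,Taxon 1),Taxon 3),Taxon 2)).
Taxon 2 and Taxon 3 share a more recent common ancestor with each other than either does with Taxon 7, so Taxon 7 is the least closely related of the three.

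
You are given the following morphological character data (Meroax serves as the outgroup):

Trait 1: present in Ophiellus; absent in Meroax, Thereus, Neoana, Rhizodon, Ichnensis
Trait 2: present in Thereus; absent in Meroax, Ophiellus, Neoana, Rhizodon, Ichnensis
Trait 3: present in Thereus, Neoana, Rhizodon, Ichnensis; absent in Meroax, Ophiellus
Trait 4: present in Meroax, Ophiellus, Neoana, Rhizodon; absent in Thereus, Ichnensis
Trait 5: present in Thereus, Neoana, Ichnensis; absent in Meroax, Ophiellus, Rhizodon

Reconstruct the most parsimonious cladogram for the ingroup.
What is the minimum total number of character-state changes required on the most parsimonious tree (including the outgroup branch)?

5

Character polarity is set by the outgroup: the derived state is whichever differs from the outgroup's state, so for Trait 4 the derived state is 'absent', and for the remaining characters it is 'present'.
Trait 1: derived state 'present' in Ophiellus only — an autapomorphy, so it tells us nothing about relationships among taxa.
Trait 2: derived state 'present' in Thereus only — an autapomorphy, so it tells us nothing about relationships among taxa.
Only Ichnensis, Neoana, Rhizodon, and Thereus show the derived state 'present' for Trait 3, supporting them as a clade.
Trait 4: derived state 'absent' in Ichnensis and Thereus only — synapomorphy for {Ichnensis, Thereus}.
Trait 5 (derived state 'present') is shared by Ichnensis, Neoana, and Thereus — a synapomorphy uniting that clade.
Most parsimonious ingroup topology: (Ophiellus,(((Ichnensis,Thereus),Neoana),Rhizodon)).
Changes per character on this tree: Trait 1: 1; Trait 2: 1; Trait 3: 1; Trait 4: 1; Trait 5: 1.
Total = 5.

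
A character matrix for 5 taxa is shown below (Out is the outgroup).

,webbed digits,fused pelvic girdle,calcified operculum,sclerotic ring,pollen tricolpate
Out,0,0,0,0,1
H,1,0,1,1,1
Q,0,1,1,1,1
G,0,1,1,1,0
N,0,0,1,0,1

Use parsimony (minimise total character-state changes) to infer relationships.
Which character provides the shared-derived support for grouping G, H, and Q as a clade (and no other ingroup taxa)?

sclerotic ring

Character polarity is set by the outgroup: the derived state is whichever differs from the outgroup's state, so for pollen tricolpate the derived state is '0', and for the remaining characters it is '1'.
webbed digits: derived state '1' in H only — an autapomorphy, so it tells us nothing about relationships among taxa.
fused pelvic girdle (derived state '1') is shared by G and Q — a synapomorphy uniting that clade.
All ingroup taxa share the derived state '1' for calcified operculum; it defines the ingroup but does not resolve relationships within it.
sclerotic ring: derived state '1' in G, H, and Q only — synapomorphy for {G, H, Q}.
pollen tricolpate (derived state '0') is unique to G (autapomorphy; uninformative for grouping).
Most parsimonious ingroup topology: ((H,(Q,G)),N).
The clade {G, H, Q} is supported by sclerotic ring: its derived state '1' occurs in exactly those taxa and in no other taxon (including the outgroup).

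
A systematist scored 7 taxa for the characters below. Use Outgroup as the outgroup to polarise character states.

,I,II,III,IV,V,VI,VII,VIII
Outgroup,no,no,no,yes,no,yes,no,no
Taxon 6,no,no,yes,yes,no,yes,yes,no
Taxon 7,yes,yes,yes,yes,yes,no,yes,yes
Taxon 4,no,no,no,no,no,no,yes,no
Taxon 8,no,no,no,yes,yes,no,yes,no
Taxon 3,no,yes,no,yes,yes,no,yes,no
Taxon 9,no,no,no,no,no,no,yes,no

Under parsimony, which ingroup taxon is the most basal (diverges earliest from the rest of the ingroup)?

Taxon 6

Character polarity is set by the outgroup: the derived state is whichever differs from the outgroup's state, so for IV, VI the derived state is 'no', and for the remaining characters it is 'yes'.
I: derived state 'yes' in Taxon 7 only — an autapomorphy, so it tells us nothing about relationships among taxa.
Only Taxon 3 and Taxon 7 show the derived state 'yes' for II, supporting them as a clade.
III (state 'yes') occurs in Taxon 6 and Taxon 7 but conflicts with the nesting implied by the other characters — most parsimoniously interpreted as homoplasy.
Only Taxon 4 and Taxon 9 show the derived state 'no' for IV, supporting them as a clade.
Only Taxon 3, Taxon 7, and Taxon 8 show the derived state 'yes' for V, supporting them as a clade.
Only Taxon 3, Taxon 4, Taxon 7, Taxon 8, and Taxon 9 show the derived state 'no' for VI, supporting them as a clade.
All ingroup taxa share the derived state 'yes' for VII; it defines the ingroup but does not resolve relationships within it.
VIII: derived state 'yes' in Taxon 7 only — an autapomorphy, so it tells us nothing about relationships among taxa.
Most parsimonious ingroup topology: (Taxon 6,(((Taxon 7,Taxon 3),Taxon 8),(Taxon 4,Taxon 9))).
Taxon 6 is sister to the clade containing all other ingroup taxa, so it is the earliest-diverging (most basal) ingroup lineage.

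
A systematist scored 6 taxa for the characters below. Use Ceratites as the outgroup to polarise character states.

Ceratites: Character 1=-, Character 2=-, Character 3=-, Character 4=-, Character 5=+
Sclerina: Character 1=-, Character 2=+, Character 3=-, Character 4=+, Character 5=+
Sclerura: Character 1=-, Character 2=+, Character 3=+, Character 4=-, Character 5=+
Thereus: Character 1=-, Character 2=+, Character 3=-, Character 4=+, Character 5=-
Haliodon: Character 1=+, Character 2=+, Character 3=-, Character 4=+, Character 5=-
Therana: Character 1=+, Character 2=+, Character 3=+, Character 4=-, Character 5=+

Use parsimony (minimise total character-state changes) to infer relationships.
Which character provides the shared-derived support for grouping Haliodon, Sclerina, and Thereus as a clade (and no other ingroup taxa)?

Character 4

Character polarity is set by the outgroup: the derived state is whichever differs from the outgroup's state, so for Character 5 the derived state is '-', and for the remaining characters it is '+'.
Character 1 (state '+') occurs in Haliodon and Therana but conflicts with the nesting implied by the other characters — most parsimoniously interpreted as homoplasy.
All ingroup taxa share the derived state '+' for Character 2; it defines the ingroup but does not resolve relationships within it.
Only Sclerura and Therana show the derived state '+' for Character 3, supporting them as a clade.
Character 4 (derived state '+') is shared by Haliodon, Sclerina, and Thereus — a synapomorphy uniting that clade.
Only Haliodon and Thereus show the derived state '-' for Character 5, supporting them as a clade.
Most parsimonious ingroup topology: (((Thereus,Haliodon),Sclerina),(Therana,Sclerura)).
The clade {Haliodon, Sclerina, Thereus} is supported by Character 4: its derived state '+' occurs in exactly those taxa and in no other taxon (including the outgroup).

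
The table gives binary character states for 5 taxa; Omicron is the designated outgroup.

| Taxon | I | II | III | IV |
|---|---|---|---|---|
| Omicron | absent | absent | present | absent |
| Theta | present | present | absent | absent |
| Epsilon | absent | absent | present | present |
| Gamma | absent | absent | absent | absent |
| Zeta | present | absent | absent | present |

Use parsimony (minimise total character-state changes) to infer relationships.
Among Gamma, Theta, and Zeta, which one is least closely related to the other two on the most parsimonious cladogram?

Gamma

Character polarity is set by the outgroup: the derived state is whichever differs from the outgroup's state, so for III the derived state is 'absent', and for the remaining characters it is 'present'.
Only Theta and Zeta show the derived state 'present' for I, supporting them as a clade.
II (derived state 'present') is unique to Theta (autapomorphy; uninformative for grouping).
III: derived state 'absent' in Gamma, Theta, and Zeta only — synapomorphy for {Gamma, Theta, Zeta}.
IV (state 'present') occurs in Epsilon and Zeta but conflicts with the nesting implied by the other characters — most parsimoniously interpreted as homoplasy.
Most parsimonious ingroup topology: (((Theta,Zeta),Gamma),Epsilon).
Zeta and Theta share a more recent common ancestor with each other than either does with Gamma, so Gamma is the least closely related of the three.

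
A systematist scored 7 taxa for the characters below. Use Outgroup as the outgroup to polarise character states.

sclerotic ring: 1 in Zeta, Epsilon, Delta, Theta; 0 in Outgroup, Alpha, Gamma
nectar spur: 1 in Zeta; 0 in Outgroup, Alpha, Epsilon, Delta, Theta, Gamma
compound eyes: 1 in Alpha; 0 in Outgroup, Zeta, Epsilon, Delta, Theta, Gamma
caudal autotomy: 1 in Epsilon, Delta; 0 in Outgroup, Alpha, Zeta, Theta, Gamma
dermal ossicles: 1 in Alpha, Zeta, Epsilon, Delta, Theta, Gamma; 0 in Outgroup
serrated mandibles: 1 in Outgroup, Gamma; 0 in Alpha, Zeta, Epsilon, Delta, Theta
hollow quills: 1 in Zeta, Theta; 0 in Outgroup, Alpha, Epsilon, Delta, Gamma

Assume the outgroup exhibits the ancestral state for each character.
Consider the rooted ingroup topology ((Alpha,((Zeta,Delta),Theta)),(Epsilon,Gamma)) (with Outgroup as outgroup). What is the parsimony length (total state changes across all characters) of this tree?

11

Map each character onto ((Alpha,((Zeta,Delta),Theta)),(Epsilon,Gamma)) (rooted by Outgroup) and count the minimum state changes it requires (Fitch parsimony):
sclerotic ring: 2; nectar spur: 1; compound eyes: 1; caudal autotomy: 2; dermal ossicles: 1; serrated mandibles: 2; hollow quills: 2.
Total tree length = 11.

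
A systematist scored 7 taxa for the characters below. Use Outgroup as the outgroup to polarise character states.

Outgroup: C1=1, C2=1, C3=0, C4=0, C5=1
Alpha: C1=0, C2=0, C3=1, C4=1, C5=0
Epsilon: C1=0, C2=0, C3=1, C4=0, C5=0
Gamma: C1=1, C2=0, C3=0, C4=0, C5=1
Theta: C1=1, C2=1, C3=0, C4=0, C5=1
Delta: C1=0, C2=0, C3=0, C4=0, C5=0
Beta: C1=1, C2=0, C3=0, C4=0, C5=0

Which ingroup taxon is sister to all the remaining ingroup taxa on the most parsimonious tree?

Theta

Character polarity is set by the outgroup: the derived state is whichever differs from the outgroup's state, so for C1, C2, C5 the derived state is '0', and for the remaining characters it is '1'.
C1 (derived state '0') is shared by Alpha, Delta, and Epsilon — a synapomorphy uniting that clade.
C2: derived state '0' in Alpha, Beta, Delta, Epsilon, and Gamma only — synapomorphy for {Alpha, Beta, Delta, Epsilon, Gamma}.
C3 (derived state '1') is shared by Alpha and Epsilon — a synapomorphy uniting that clade.
C4 (derived state '1') is unique to Alpha (autapomorphy; uninformative for grouping).
C5 (derived state '0') is shared by Alpha, Beta, Delta, and Epsilon — a synapomorphy uniting that clade.
Most parsimonious ingroup topology: (((((Alpha,Epsilon),Delta),Beta),Gamma),Theta).
Theta is sister to the clade containing all other ingroup taxa, so it is the earliest-diverging (most basal) ingroup lineage.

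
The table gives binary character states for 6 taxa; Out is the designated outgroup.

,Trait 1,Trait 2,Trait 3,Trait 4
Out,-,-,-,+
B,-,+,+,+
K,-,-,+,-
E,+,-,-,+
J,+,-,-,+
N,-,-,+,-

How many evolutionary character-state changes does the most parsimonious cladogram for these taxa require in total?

4

Character polarity is set by the outgroup: the derived state is whichever differs from the outgroup's state, so for Trait 4 the derived state is '-', and for the remaining characters it is '+'.
Trait 1 (derived state '+') is shared by E and J — a synapomorphy uniting that clade.
Trait 2: derived state '+' in B only — an autapomorphy, so it tells us nothing about relationships among taxa.
Trait 3 (derived state '+') is shared by B, K, and N — a synapomorphy uniting that clade.
Only K and N show the derived state '-' for Trait 4, supporting them as a clade.
Most parsimonious ingroup topology: ((B,(K,N)),(E,J)).
Changes per character on this tree: Trait 1: 1; Trait 2: 1; Trait 3: 1; Trait 4: 1.
Total = 4.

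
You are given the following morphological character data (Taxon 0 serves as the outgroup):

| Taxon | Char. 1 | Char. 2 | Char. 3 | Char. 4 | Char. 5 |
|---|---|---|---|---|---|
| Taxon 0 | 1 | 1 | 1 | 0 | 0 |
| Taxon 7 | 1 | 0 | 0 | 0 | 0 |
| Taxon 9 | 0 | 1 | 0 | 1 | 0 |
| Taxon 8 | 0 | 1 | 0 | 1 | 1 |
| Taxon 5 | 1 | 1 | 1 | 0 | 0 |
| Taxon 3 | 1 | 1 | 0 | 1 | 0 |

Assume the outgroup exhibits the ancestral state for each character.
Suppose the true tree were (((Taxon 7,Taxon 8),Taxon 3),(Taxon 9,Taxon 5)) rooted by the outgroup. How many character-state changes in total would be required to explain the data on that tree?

9

Map each character onto (((Taxon 7,Taxon 8),Taxon 3),(Taxon 9,Taxon 5)) (rooted by Taxon 0) and count the minimum state changes it requires (Fitch parsimony):
Char. 1: 2; Char. 2: 1; Char. 3: 2; Char. 4: 3; Char. 5: 1.
Total tree length = 9.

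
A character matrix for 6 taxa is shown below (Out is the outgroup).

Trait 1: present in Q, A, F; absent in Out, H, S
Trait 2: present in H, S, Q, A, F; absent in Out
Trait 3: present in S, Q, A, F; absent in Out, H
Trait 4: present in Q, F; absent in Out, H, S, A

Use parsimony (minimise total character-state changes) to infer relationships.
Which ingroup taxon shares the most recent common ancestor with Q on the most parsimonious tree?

The outgroup has state 'absent' for every character, so 'present' is the derived state throughout.
Only A, F, and Q show the derived state 'present' for Trait 1, supporting them as a clade.
All ingroup taxa share the derived state 'present' for Trait 2; it defines the ingroup but does not resolve relationships within it.
Only A, F, Q, and S show the derived state 'present' for Trait 3, supporting them as a clade.
Only F and Q show the derived state 'present' for Trait 4, supporting them as a clade.
Most parsimonious ingroup topology: (H,(S,((Q,F),A))).
Q and F form a cherry on this tree, so they are sister taxa.

F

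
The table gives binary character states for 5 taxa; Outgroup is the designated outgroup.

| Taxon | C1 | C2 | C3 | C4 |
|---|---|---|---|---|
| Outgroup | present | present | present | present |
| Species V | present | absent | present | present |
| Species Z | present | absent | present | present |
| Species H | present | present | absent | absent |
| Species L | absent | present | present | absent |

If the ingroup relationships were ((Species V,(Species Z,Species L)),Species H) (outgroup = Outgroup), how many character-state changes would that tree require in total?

6

Map each character onto ((Species V,(Species Z,Species L)),Species H) (rooted by Outgroup) and count the minimum state changes it requires (Fitch parsimony):
C1: 1; C2: 2; C3: 1; C4: 2.
Total tree length = 6.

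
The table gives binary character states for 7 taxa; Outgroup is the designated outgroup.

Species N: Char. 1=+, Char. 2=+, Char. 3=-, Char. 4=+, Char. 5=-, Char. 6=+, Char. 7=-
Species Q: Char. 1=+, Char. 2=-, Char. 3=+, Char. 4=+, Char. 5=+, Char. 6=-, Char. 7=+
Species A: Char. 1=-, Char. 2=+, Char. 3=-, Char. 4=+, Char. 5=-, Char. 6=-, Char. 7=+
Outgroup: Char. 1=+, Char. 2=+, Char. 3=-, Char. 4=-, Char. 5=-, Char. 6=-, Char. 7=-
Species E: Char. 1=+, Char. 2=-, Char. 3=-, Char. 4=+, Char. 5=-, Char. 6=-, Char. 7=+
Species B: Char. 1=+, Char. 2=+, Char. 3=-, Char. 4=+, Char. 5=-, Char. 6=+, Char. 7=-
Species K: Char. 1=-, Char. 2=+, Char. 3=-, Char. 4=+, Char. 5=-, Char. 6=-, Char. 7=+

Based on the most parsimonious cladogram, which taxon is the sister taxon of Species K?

Species A

Character polarity is set by the outgroup: the derived state is whichever differs from the outgroup's state, so for Char. 1, Char. 2 the derived state is '-', and for the remaining characters it is '+'.
Only Species A and Species K show the derived state '-' for Char. 1, supporting them as a clade.
Only Species E and Species Q show the derived state '-' for Char. 2, supporting them as a clade.
Char. 3 (derived state '+') is unique to Species Q (autapomorphy; uninformative for grouping).
Char. 4 (derived state '+') is shared by all ingroup taxa — unites the whole ingroup.
Char. 5 (derived state '+') is unique to Species Q (autapomorphy; uninformative for grouping).
Only Species B and Species N show the derived state '+' for Char. 6, supporting them as a clade.
Char. 7 (derived state '+') is shared by Species A, Species E, Species K, and Species Q — a synapomorphy uniting that clade.
Most parsimonious ingroup topology: ((Species N,Species B),((Species K,Species A),(Species Q,Species E))).
Species K and Species A form a cherry on this tree, so they are sister taxa.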